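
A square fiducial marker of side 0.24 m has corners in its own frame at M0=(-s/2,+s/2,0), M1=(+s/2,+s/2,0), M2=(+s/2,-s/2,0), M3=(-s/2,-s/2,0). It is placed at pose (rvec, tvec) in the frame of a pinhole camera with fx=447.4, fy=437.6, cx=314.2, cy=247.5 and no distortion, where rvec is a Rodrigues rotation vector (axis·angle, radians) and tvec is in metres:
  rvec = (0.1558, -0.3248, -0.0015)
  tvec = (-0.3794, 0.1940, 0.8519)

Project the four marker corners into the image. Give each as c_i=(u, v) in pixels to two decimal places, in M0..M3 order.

c0=(47.53, 413.55) c1=(181.96, 396.54) c2=(179.30, 283.78) c3=(38.43, 290.75)

Intrinsics K: fx=447.4, fy=437.6, cx=314.2, cy=247.5
Marker side s = 0.24 m; corners in marker frame (Z=0):
  M0 = (-0.1200, +0.1200, 0)
  M1 = (+0.1200, +0.1200, 0)
  M2 = (+0.1200, -0.1200, 0)
  M3 = (-0.1200, -0.1200, 0)
rvec = (0.1558, -0.3248, -0.0015), |rvec| = θ = 0.36024 rad = 20.640°
Rodrigues: sinθ=0.35250, 1−cosθ=0.06419; R = I + sinθ·[k]× + (1−cosθ)·[k]×²:
    [+0.94782 -0.02356 -0.31794]
    [-0.02650 +0.98799 -0.15221]
    [+0.31770 +0.15269 +0.93581]
t = (-0.3794, 0.1940, 0.8519) m
M0: Pc = R·M0+t = (-0.49597, +0.31574, +0.83210); u = 447.4·(-0.49597)/0.83210 + 314.2 = 47.5308, v = 437.6·(+0.31574)/0.83210 + 247.5 = 413.5468
M1: Pc = R·M1+t = (-0.26849, +0.30938, +0.90835); u = 447.4·(-0.26849)/0.90835 + 314.2 = 181.9577, v = 437.6·(+0.30938)/0.90835 + 247.5 = 396.5447
M2: Pc = R·M2+t = (-0.26283, +0.07226, +0.87170); u = 447.4·(-0.26283)/0.87170 + 314.2 = 179.3005, v = 437.6·(+0.07226)/0.87170 + 247.5 = 283.7756
M3: Pc = R·M3+t = (-0.49031, +0.07862, +0.79545); u = 447.4·(-0.49031)/0.79545 + 314.2 = 38.4259, v = 437.6·(+0.07862)/0.79545 + 247.5 = 290.7513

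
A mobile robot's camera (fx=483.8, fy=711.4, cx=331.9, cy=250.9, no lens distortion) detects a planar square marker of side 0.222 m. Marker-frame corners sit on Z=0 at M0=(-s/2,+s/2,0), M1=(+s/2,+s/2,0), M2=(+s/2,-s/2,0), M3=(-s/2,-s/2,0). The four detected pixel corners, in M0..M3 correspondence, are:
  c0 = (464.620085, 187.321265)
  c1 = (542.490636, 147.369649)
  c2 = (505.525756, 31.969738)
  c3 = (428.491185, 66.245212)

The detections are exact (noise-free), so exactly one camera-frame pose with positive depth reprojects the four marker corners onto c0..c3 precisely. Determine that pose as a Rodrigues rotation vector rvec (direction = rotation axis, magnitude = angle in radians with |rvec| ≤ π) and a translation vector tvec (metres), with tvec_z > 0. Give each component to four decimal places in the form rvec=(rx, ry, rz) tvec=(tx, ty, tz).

rvec=(-0.1933, -0.1808, -0.3493) tvec=(0.3784, -0.2406, 1.1897)

Intrinsics K: fx=483.8, fy=711.4, cx=331.9, cy=250.9
Marker side s = 0.222 m; corners in marker frame (Z=0):
  M0 = (-0.1110, +0.1110, 0)
  M1 = (+0.1110, +0.1110, 0)
  M2 = (+0.1110, -0.1110, 0)
  M3 = (-0.1110, -0.1110, 0)
Detected image corners:
  c0 = (464.620085, 187.321265) px
  c1 = (542.490636, 147.369649) px
  c2 = (505.525756, 31.969738) px
  c3 = (428.491185, 66.245212) px
Planar DLT: solve 8×8 A·h = b for H (H[2,2]=1):
  H  [+433.80896 +100.98313 +485.76825]
  H  [-148.04635 +518.15355 +107.00479]
  H  [+0.17505 -0.13122 +1.00000]
B = K⁻¹H; ‖b₁‖=0.840555, ‖b₂‖=0.840555; λ = 2/(‖b₁‖+‖b₂‖) = 1.189690, sign → tz>0 ⇒ λ=+1.189690
r₁ = λ·B[:,0] = (+0.92389,-0.32103,+0.20826); r₂ = λ·B[:,1] = (+0.35542,+0.92158,-0.15611)
r₃ = r₁×r₂ = (-0.14181,+0.21825,+0.96553); SVD([r₁ r₂ r₃]) → R = UVᵀ:
  R  [+0.92389 +0.35542 -0.14181]
  R  [-0.32103 +0.92158 +0.21825]
  R  [+0.20826 -0.15611 +0.96553]
t = (+0.37837, -0.24064, +1.18969) m
tr R = 2.810998; θ = arccos((tr R − 1)/2) = 0.438242 rad = 25.109°
axis k = ((R−Rᵀ)₃₂, (R−Rᵀ)₁₃, (R−Rᵀ)₂₁) / (2 sinθ) = (-0.441103, -0.412483, -0.797048)
rvec = θ·k = (-0.193310, -0.180767, -0.349300)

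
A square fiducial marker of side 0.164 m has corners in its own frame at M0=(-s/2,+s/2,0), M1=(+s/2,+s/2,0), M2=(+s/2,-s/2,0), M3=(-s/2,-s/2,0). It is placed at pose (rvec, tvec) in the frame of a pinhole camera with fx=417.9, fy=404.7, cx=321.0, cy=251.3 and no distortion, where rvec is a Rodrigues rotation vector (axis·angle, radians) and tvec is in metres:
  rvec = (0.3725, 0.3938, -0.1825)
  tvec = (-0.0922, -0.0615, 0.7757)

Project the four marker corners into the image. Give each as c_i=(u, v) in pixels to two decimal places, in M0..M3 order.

c0=(247.60, 261.94) c1=(322.25, 254.10) c2=(298.99, 169.42) c3=(221.35, 184.97)

Intrinsics K: fx=417.9, fy=404.7, cx=321.0, cy=251.3
Marker side s = 0.164 m; corners in marker frame (Z=0):
  M0 = (-0.0820, +0.0820, 0)
  M1 = (+0.0820, +0.0820, 0)
  M2 = (+0.0820, -0.0820, 0)
  M3 = (-0.0820, -0.0820, 0)
rvec = (0.3725, 0.3938, -0.1825), |rvec| = θ = 0.57196 rad = 32.771°
Rodrigues: sinθ=0.54128, 1−cosθ=0.15916; R = I + sinθ·[k]× + (1−cosθ)·[k]×²:
    [+0.90835 +0.24408 +0.33960]
    [-0.10134 +0.91629 -0.38748]
    [-0.40575 +0.31755 +0.85704]
t = (-0.0922, -0.0615, 0.7757) m
M0: Pc = R·M0+t = (-0.14667, +0.02195, +0.83501); u = 417.9·(-0.14667)/0.83501 + 321.0 = 247.5957, v = 404.7·(+0.02195)/0.83501 + 251.3 = 261.9364
M1: Pc = R·M1+t = (+0.00230, +0.00533, +0.76847); u = 417.9·(+0.00230)/0.76847 + 321.0 = 322.2502, v = 404.7·(+0.00533)/0.76847 + 251.3 = 254.1046
M2: Pc = R·M2+t = (-0.03773, -0.14495, +0.71639); u = 417.9·(-0.03773)/0.71639 + 321.0 = 298.9905, v = 404.7·(-0.14495)/0.71639 + 251.3 = 169.4177
M3: Pc = R·M3+t = (-0.18670, -0.12833, +0.78293); u = 417.9·(-0.18670)/0.78293 + 321.0 = 221.3471, v = 404.7·(-0.12833)/0.78293 + 251.3 = 184.9682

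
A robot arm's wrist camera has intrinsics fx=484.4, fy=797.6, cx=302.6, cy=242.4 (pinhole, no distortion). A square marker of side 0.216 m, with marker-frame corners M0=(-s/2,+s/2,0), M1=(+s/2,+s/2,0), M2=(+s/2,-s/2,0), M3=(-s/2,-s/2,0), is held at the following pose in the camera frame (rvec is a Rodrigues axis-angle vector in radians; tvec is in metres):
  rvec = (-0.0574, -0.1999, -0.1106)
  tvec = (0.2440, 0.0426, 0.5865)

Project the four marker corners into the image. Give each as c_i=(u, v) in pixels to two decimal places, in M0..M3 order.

c0=(433.48, 471.76) c1=(592.98, 425.58) c2=(568.62, 143.82) c3=(410.03, 167.71)

Intrinsics K: fx=484.4, fy=797.6, cx=302.6, cy=242.4
Marker side s = 0.216 m; corners in marker frame (Z=0):
  M0 = (-0.1080, +0.1080, 0)
  M1 = (+0.1080, +0.1080, 0)
  M2 = (+0.1080, -0.1080, 0)
  M3 = (-0.1080, -0.1080, 0)
rvec = (-0.0574, -0.1999, -0.1106), |rvec| = θ = 0.23556 rad = 13.496°
Rodrigues: sinθ=0.23338, 1−cosθ=0.02762; R = I + sinθ·[k]× + (1−cosθ)·[k]×²:
    [+0.97402 +0.11529 -0.19490]
    [-0.10387 +0.99227 +0.06787]
    [+0.20122 -0.04587 +0.97847]
t = (0.2440, 0.0426, 0.5865) m
M0: Pc = R·M0+t = (+0.15126, +0.16098, +0.55982); u = 484.4·(+0.15126)/0.55982 + 302.6 = 433.4803, v = 797.6·(+0.16098)/0.55982 + 242.4 = 471.7620
M1: Pc = R·M1+t = (+0.36165, +0.13855, +0.60328); u = 484.4·(+0.36165)/0.60328 + 302.6 = 592.9826, v = 797.6·(+0.13855)/0.60328 + 242.4 = 425.5752
M2: Pc = R·M2+t = (+0.33674, -0.07578, +0.61318); u = 484.4·(+0.33674)/0.61318 + 302.6 = 568.6183, v = 797.6·(-0.07578)/0.61318 + 242.4 = 143.8249
M3: Pc = R·M3+t = (+0.12635, -0.05335, +0.56972); u = 484.4·(+0.12635)/0.56972 + 302.6 = 410.0311, v = 797.6·(-0.05335)/0.56972 + 242.4 = 167.7145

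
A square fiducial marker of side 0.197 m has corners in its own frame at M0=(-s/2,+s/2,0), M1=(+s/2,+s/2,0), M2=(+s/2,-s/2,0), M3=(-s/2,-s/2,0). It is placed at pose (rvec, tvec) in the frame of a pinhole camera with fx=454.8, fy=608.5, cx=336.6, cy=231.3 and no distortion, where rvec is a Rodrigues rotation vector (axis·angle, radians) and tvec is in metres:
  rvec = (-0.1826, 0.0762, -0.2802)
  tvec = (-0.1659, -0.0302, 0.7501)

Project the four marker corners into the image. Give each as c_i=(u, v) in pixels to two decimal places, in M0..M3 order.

Intrinsics K: fx=454.8, fy=608.5, cx=336.6, cy=231.3
Marker side s = 0.197 m; corners in marker frame (Z=0):
  M0 = (-0.0985, +0.0985, 0)
  M1 = (+0.0985, +0.0985, 0)
  M2 = (+0.0985, -0.0985, 0)
  M3 = (-0.0985, -0.0985, 0)
rvec = (-0.1826, 0.0762, -0.2802), |rvec| = θ = 0.34302 rad = 19.653°
Rodrigues: sinθ=0.33633, 1−cosθ=0.05826; R = I + sinθ·[k]× + (1−cosθ)·[k]×²:
    [+0.95825 +0.26785 +0.10005]
    [-0.28163 +0.94462 +0.16847]
    [-0.04938 -0.18961 +0.98062]
t = (-0.1659, -0.0302, 0.7501) m
M0: Pc = R·M0+t = (-0.23390, +0.09059, +0.73629); u = 454.8·(-0.23390)/0.73629 + 336.6 = 192.1185, v = 608.5·(+0.09059)/0.73629 + 231.3 = 306.1635
M1: Pc = R·M1+t = (-0.04513, +0.03510, +0.72656); u = 454.8·(-0.04513)/0.72656 + 336.6 = 308.3508, v = 608.5·(+0.03510)/0.72656 + 231.3 = 260.7005
M2: Pc = R·M2+t = (-0.09790, -0.15099, +0.76391); u = 454.8·(-0.09790)/0.76391 + 336.6 = 278.3175, v = 608.5·(-0.15099)/0.76391 + 231.3 = 111.0317
M3: Pc = R·M3+t = (-0.28667, -0.09550, +0.77364); u = 454.8·(-0.28667)/0.77364 + 336.6 = 168.0749, v = 608.5·(-0.09550)/0.77364 + 231.3 = 156.1816

c0=(192.12, 306.16) c1=(308.35, 260.70) c2=(278.32, 111.03) c3=(168.07, 156.18)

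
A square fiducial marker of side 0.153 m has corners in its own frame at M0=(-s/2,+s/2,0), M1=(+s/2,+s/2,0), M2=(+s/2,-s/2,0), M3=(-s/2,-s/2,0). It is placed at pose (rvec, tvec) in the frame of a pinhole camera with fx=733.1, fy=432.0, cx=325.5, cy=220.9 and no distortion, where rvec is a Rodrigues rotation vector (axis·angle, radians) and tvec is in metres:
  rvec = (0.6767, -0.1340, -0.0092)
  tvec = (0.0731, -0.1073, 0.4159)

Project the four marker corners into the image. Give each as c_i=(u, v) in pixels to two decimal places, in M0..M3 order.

Intrinsics K: fx=733.1, fy=432.0, cx=325.5, cy=220.9
Marker side s = 0.153 m; corners in marker frame (Z=0):
  M0 = (-0.0765, +0.0765, 0)
  M1 = (+0.0765, +0.0765, 0)
  M2 = (+0.0765, -0.0765, 0)
  M3 = (-0.0765, -0.0765, 0)
rvec = (0.6767, -0.1340, -0.0092), |rvec| = θ = 0.68990 rad = 39.528°
Rodrigues: sinθ=0.63646, 1−cosθ=0.22869; R = I + sinθ·[k]× + (1−cosθ)·[k]×²:
    [+0.99133 -0.03508 -0.12661]
    [-0.05206 +0.77994 -0.62369]
    [+0.12063 +0.62487 +0.77135]
t = (0.0731, -0.1073, 0.4159) m
M0: Pc = R·M0+t = (-0.00542, -0.04365, +0.45447); u = 733.1·(-0.00542)/0.45447 + 325.5 = 316.7562, v = 432.0·(-0.04365)/0.45447 + 220.9 = 179.4062
M1: Pc = R·M1+t = (+0.14625, -0.05162, +0.47293); u = 733.1·(+0.14625)/0.47293 + 325.5 = 552.2100, v = 432.0·(-0.05162)/0.47293 + 220.9 = 173.7502
M2: Pc = R·M2+t = (+0.15162, -0.17095, +0.37733); u = 733.1·(+0.15162)/0.37733 + 325.5 = 620.0816, v = 432.0·(-0.17095)/0.37733 + 220.9 = 25.1821
M3: Pc = R·M3+t = (-0.00005, -0.16298, +0.35887); u = 733.1·(-0.00005)/0.35887 + 325.5 = 325.3914, v = 432.0·(-0.16298)/0.35887 + 220.9 = 24.7042

c0=(316.76, 179.41) c1=(552.21, 173.75) c2=(620.08, 25.18) c3=(325.39, 24.70)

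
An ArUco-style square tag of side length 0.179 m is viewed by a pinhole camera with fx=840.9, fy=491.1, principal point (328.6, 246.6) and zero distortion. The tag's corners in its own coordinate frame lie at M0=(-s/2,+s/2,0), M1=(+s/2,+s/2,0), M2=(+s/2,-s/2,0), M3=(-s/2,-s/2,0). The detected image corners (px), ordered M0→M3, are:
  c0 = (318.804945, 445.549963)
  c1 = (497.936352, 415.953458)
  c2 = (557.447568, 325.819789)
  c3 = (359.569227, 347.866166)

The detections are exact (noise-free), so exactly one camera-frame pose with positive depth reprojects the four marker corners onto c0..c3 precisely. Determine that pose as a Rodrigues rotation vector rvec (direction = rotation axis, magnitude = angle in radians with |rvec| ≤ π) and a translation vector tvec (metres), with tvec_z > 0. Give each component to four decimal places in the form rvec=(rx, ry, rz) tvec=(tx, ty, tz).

rvec=(0.5475, -0.4640, 0.0481) tvec=(0.0871, 0.1914, 0.6739)

Intrinsics K: fx=840.9, fy=491.1, cx=328.6, cy=246.6
Marker side s = 0.179 m; corners in marker frame (Z=0):
  M0 = (-0.0895, +0.0895, 0)
  M1 = (+0.0895, +0.0895, 0)
  M2 = (+0.0895, -0.0895, 0)
  M3 = (-0.0895, -0.0895, 0)
Detected image corners:
  c0 = (318.804945, 445.549963) px
  c1 = (497.936352, 415.953458) px
  c2 = (557.447568, 325.819789) px
  c3 = (359.569227, 347.866166) px
Planar DLT: solve 8×8 A·h = b for H (H[2,2]=1):
  H  [+1331.16851 +32.53944 +437.28362]
  H  [+103.61513 +802.93089 +386.10764]
  H  [+0.64941 +0.72832 +1.00000]
B = K⁻¹H; ‖b₁‖=1.483883, ‖b₂‖=1.483883; λ = 2/(‖b₁‖+‖b₂‖) = 0.673907, sign → tz>0 ⇒ λ=+0.673907
r₁ = λ·B[:,0] = (+0.89580,-0.07757,+0.43765); r₂ = λ·B[:,1] = (-0.16572,+0.85536,+0.49082)
r₃ = r₁×r₂ = (-0.41242,-0.51220,+0.75337); SVD([r₁ r₂ r₃]) → R = UVᵀ:
  R  [+0.89580 -0.16572 -0.41242]
  R  [-0.07757 +0.85536 -0.51220]
  R  [+0.43765 +0.49082 +0.75337]
t = (+0.08710, +0.19144, +0.67391) m
tr R = 2.504518; θ = arccos((tr R − 1)/2) = 0.719312 rad = 41.214°
axis k = ((R−Rᵀ)₃₂, (R−Rᵀ)₁₃, (R−Rᵀ)₂₁) / (2 sinθ) = (+0.761170, -0.645094, +0.066893)
rvec = θ·k = (+0.547519, -0.464024, +0.048117)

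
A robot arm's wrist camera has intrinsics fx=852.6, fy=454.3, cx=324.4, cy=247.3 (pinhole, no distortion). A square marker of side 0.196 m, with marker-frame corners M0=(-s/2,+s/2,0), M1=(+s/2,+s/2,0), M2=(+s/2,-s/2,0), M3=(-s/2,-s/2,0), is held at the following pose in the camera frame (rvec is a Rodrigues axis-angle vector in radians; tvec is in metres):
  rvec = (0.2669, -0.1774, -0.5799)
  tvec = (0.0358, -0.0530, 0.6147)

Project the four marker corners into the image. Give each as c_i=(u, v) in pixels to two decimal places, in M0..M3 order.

c0=(332.05, 305.07) c1=(542.50, 226.94) c2=(418.93, 104.56) c3=(183.43, 186.84)

Intrinsics K: fx=852.6, fy=454.3, cx=324.4, cy=247.3
Marker side s = 0.196 m; corners in marker frame (Z=0):
  M0 = (-0.0980, +0.0980, 0)
  M1 = (+0.0980, +0.0980, 0)
  M2 = (+0.0980, -0.0980, 0)
  M3 = (-0.0980, -0.0980, 0)
rvec = (0.2669, -0.1774, -0.5799), |rvec| = θ = 0.66256 rad = 37.962°
Rodrigues: sinθ=0.61514, 1−cosθ=0.21158; R = I + sinθ·[k]× + (1−cosθ)·[k]×²:
    [+0.82275 +0.51557 -0.23930]
    [-0.56121 +0.80359 -0.19821]
    [+0.09010 +0.29738 +0.95050]
t = (0.0358, -0.0530, 0.6147) m
M0: Pc = R·M0+t = (+0.00570, +0.08075, +0.63501); u = 852.6·(+0.00570)/0.63501 + 324.4 = 332.0483, v = 454.3·(+0.08075)/0.63501 + 247.3 = 305.0703
M1: Pc = R·M1+t = (+0.16696, -0.02925, +0.65267); u = 852.6·(+0.16696)/0.65267 + 324.4 = 542.4976, v = 454.3·(-0.02925)/0.65267 + 247.3 = 226.9420
M2: Pc = R·M2+t = (+0.06590, -0.18675, +0.59439); u = 852.6·(+0.06590)/0.59439 + 324.4 = 418.9333, v = 454.3·(-0.18675)/0.59439 + 247.3 = 104.5636
M3: Pc = R·M3+t = (-0.09536, -0.07675, +0.57673); u = 852.6·(-0.09536)/0.57673 + 324.4 = 183.4314, v = 454.3·(-0.07675)/0.57673 + 247.3 = 186.8404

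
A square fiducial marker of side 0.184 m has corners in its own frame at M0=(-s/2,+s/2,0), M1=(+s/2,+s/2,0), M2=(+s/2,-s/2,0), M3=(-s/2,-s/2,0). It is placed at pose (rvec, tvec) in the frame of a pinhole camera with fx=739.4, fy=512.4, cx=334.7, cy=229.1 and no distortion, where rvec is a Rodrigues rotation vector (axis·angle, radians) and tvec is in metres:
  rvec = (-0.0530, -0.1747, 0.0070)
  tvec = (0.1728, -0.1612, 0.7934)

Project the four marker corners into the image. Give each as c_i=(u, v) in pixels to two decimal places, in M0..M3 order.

Intrinsics K: fx=739.4, fy=512.4, cx=334.7, cy=229.1
Marker side s = 0.184 m; corners in marker frame (Z=0):
  M0 = (-0.0920, +0.0920, 0)
  M1 = (+0.0920, +0.0920, 0)
  M2 = (+0.0920, -0.0920, 0)
  M3 = (-0.0920, -0.0920, 0)
rvec = (-0.0530, -0.1747, 0.0070), |rvec| = θ = 0.18270 rad = 10.468°
Rodrigues: sinθ=0.18168, 1−cosθ=0.01664; R = I + sinθ·[k]× + (1−cosθ)·[k]×²:
    [+0.98476 -0.00234 -0.17391]
    [+0.01158 +0.99857 +0.05210]
    [+0.17354 -0.05332 +0.98338]
t = (0.1728, -0.1612, 0.7934) m
M0: Pc = R·M0+t = (+0.08199, -0.07040, +0.77253); u = 739.4·(+0.08199)/0.77253 + 334.7 = 413.1707, v = 512.4·(-0.07040)/0.77253 + 229.1 = 182.4078
M1: Pc = R·M1+t = (+0.26318, -0.06827, +0.80446); u = 739.4·(+0.26318)/0.80446 + 334.7 = 576.5971, v = 512.4·(-0.06827)/0.80446 + 229.1 = 185.6181
M2: Pc = R·M2+t = (+0.26361, -0.25200, +0.81427); u = 739.4·(+0.26361)/0.81427 + 334.7 = 574.0745, v = 512.4·(-0.25200)/0.81427 + 229.1 = 70.5205
M3: Pc = R·M3+t = (+0.08242, -0.25413, +0.78234); u = 739.4·(+0.08242)/0.78234 + 334.7 = 412.5944, v = 512.4·(-0.25413)/0.78234 + 229.1 = 62.6526

c0=(413.17, 182.41) c1=(576.60, 185.62) c2=(574.07, 70.52) c3=(412.59, 62.65)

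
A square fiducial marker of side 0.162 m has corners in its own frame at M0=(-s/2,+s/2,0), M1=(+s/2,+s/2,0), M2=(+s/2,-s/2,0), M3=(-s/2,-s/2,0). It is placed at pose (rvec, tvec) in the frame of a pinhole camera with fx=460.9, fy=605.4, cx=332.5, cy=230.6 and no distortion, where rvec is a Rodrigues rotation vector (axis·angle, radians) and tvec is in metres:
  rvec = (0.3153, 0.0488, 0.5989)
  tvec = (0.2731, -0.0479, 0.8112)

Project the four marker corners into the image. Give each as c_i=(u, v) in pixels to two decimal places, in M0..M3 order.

c0=(422.16, 208.61) c1=(494.84, 274.38) c2=(556.67, 180.36) c3=(479.97, 109.54)

Intrinsics K: fx=460.9, fy=605.4, cx=332.5, cy=230.6
Marker side s = 0.162 m; corners in marker frame (Z=0):
  M0 = (-0.0810, +0.0810, 0)
  M1 = (+0.0810, +0.0810, 0)
  M2 = (+0.0810, -0.0810, 0)
  M3 = (-0.0810, -0.0810, 0)
rvec = (0.3153, 0.0488, 0.5989), |rvec| = θ = 0.67858 rad = 38.880°
Rodrigues: sinθ=0.62769, 1−cosθ=0.22154; R = I + sinθ·[k]× + (1−cosθ)·[k]×²:
    [+0.82629 -0.54658 +0.13599]
    [+0.56139 +0.77961 -0.27759]
    [+0.04571 +0.30571 +0.95103]
t = (0.2731, -0.0479, 0.8112) m
M0: Pc = R·M0+t = (+0.16190, -0.03022, +0.83226); u = 460.9·(+0.16190)/0.83226 + 332.5 = 422.1576, v = 605.4·(-0.03022)/0.83226 + 230.6 = 208.6145
M1: Pc = R·M1+t = (+0.29576, +0.06072, +0.83967); u = 460.9·(+0.29576)/0.83967 + 332.5 = 494.8435, v = 605.4·(+0.06072)/0.83967 + 230.6 = 274.3796
M2: Pc = R·M2+t = (+0.38430, -0.06558, +0.79014); u = 460.9·(+0.38430)/0.79014 + 332.5 = 556.6693, v = 605.4·(-0.06558)/0.79014 + 230.6 = 180.3561
M3: Pc = R·M3+t = (+0.25044, -0.15652, +0.78273); u = 460.9·(+0.25044)/0.78273 + 332.5 = 479.9694, v = 605.4·(-0.15652)/0.78273 + 230.6 = 109.5405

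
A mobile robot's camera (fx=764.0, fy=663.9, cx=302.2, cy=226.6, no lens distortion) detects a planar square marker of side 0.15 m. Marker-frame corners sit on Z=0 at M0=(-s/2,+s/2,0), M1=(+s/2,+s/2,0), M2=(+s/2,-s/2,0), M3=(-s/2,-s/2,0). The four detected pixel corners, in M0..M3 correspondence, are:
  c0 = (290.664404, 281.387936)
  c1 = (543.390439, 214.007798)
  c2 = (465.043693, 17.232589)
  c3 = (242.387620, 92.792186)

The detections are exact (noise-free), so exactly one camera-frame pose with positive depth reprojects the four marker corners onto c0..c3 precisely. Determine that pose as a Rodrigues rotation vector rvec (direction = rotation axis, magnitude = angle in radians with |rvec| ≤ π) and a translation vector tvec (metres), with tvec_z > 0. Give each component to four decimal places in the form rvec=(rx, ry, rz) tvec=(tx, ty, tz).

rvec=(-0.2927, 0.2995, -0.2698) tvec=(0.0460, -0.0544, 0.4583)

Intrinsics K: fx=764.0, fy=663.9, cx=302.2, cy=226.6
Marker side s = 0.15 m; corners in marker frame (Z=0):
  M0 = (-0.0750, +0.0750, 0)
  M1 = (+0.0750, +0.0750, 0)
  M2 = (+0.0750, -0.0750, 0)
  M3 = (-0.0750, -0.0750, 0)
Detected image corners:
  c0 = (290.664404, 281.387936) px
  c1 = (543.390439, 214.007798) px
  c2 = (465.043693, 17.232589) px
  c3 = (242.387620, 92.792186) px
Planar DLT: solve 8×8 A·h = b for H (H[2,2]=1):
  H  [+1370.38433 +148.64444 +378.87877]
  H  [-559.96760 +1177.67051 +147.75798]
  H  [-0.54225 -0.69896 +1.00000]
B = K⁻¹H; ‖b₁‖=2.181810, ‖b₂‖=2.181810; λ = 2/(‖b₁‖+‖b₂‖) = 0.458335, sign → tz>0 ⇒ λ=+0.458335
r₁ = λ·B[:,0] = (+0.92042,-0.30176,-0.24853); r₂ = λ·B[:,1] = (+0.21589,+0.92237,-0.32036)
r₃ = r₁×r₂ = (+0.32591,+0.24121,+0.91411); SVD([r₁ r₂ r₃]) → R = UVᵀ:
  R  [+0.92042 +0.21589 +0.32591]
  R  [-0.30176 +0.92237 +0.24121]
  R  [-0.24853 -0.32036 +0.91411]
t = (+0.04600, -0.05443, +0.45834) m
tr R = 2.756903; θ = arccos((tr R − 1)/2) = 0.498184 rad = 28.544°
axis k = ((R−Rᵀ)₃₂, (R−Rᵀ)₁₃, (R−Rᵀ)₂₁) / (2 sinθ) = (-0.587615, +0.601091, -0.541662)
rvec = θ·k = (-0.292741, +0.299454, -0.269847)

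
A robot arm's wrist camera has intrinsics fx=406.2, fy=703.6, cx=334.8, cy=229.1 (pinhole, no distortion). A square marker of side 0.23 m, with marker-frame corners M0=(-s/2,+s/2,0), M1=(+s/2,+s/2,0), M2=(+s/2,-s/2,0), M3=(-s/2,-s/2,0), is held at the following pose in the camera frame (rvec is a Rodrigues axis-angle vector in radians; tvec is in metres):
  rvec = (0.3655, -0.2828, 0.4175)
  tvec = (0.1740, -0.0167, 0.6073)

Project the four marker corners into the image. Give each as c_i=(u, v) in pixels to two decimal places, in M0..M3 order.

c0=(349.96, 278.20) c1=(468.87, 353.83) c2=(550.37, 142.68) c3=(428.76, 27.07)

Intrinsics K: fx=406.2, fy=703.6, cx=334.8, cy=229.1
Marker side s = 0.23 m; corners in marker frame (Z=0):
  M0 = (-0.1150, +0.1150, 0)
  M1 = (+0.1150, +0.1150, 0)
  M2 = (+0.1150, -0.1150, 0)
  M3 = (-0.1150, -0.1150, 0)
rvec = (0.3655, -0.2828, 0.4175), |rvec| = θ = 0.62279 rad = 35.683°
Rodrigues: sinθ=0.58331, 1−cosθ=0.18775; R = I + sinθ·[k]× + (1−cosθ)·[k]×²:
    [+0.87692 -0.44106 -0.19101]
    [+0.34100 +0.85096 -0.39948]
    [+0.33873 +0.28518 +0.89662]
t = (0.1740, -0.0167, 0.6073) m
M0: Pc = R·M0+t = (+0.02243, +0.04195, +0.60114); u = 406.2·(+0.02243)/0.60114 + 334.8 = 349.9580, v = 703.6·(+0.04195)/0.60114 + 229.1 = 278.1956
M1: Pc = R·M1+t = (+0.22412, +0.12038, +0.67905); u = 406.2·(+0.22412)/0.67905 + 334.8 = 468.8681, v = 703.6·(+0.12038)/0.67905 + 229.1 = 353.8275
M2: Pc = R·M2+t = (+0.32557, -0.07535, +0.61346); u = 406.2·(+0.32557)/0.61346 + 334.8 = 550.3734, v = 703.6·(-0.07535)/0.61346 + 229.1 = 142.6825
M3: Pc = R·M3+t = (+0.12388, -0.15378, +0.53555); u = 406.2·(+0.12388)/0.53555 + 334.8 = 428.7571, v = 703.6·(-0.15378)/0.53555 + 229.1 = 27.0716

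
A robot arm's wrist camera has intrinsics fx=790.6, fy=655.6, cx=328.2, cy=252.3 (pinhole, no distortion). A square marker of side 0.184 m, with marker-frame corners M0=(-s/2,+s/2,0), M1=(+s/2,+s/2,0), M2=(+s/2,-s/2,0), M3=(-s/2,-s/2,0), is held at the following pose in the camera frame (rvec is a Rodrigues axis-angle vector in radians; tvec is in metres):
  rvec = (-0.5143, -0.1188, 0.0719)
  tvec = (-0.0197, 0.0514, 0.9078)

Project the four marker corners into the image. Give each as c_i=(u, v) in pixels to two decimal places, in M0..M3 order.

Intrinsics K: fx=790.6, fy=655.6, cx=328.2, cy=252.3
Marker side s = 0.184 m; corners in marker frame (Z=0):
  M0 = (-0.0920, +0.0920, 0)
  M1 = (+0.0920, +0.0920, 0)
  M2 = (+0.0920, -0.0920, 0)
  M3 = (-0.0920, -0.0920, 0)
rvec = (-0.5143, -0.1188, 0.0719), |rvec| = θ = 0.53272 rad = 30.522°
Rodrigues: sinθ=0.50788, 1−cosθ=0.13857; R = I + sinθ·[k]× + (1−cosθ)·[k]×²:
    [+0.99058 -0.03871 -0.13132]
    [+0.09838 +0.86832 +0.48615]
    [+0.09520 -0.49449 +0.86395]
t = (-0.0197, 0.0514, 0.9078) m
M0: Pc = R·M0+t = (-0.11440, +0.12223, +0.85355); u = 790.6·(-0.11440)/0.85355 + 328.2 = 222.2411, v = 655.6·(+0.12223)/0.85355 + 252.3 = 346.1869
M1: Pc = R·M1+t = (+0.06787, +0.14034, +0.87107); u = 790.6·(+0.06787)/0.87107 + 328.2 = 389.8023, v = 655.6·(+0.14034)/0.87107 + 252.3 = 357.9231
M2: Pc = R·M2+t = (+0.07500, -0.01943, +0.96205); u = 790.6·(+0.07500)/0.96205 + 328.2 = 389.8301, v = 655.6·(-0.01943)/0.96205 + 252.3 = 239.0561
M3: Pc = R·M3+t = (-0.10727, -0.03754, +0.94453); u = 790.6·(-0.10727)/0.94453 + 328.2 = 238.4104, v = 655.6·(-0.03754)/0.94453 + 252.3 = 226.2459

c0=(222.24, 346.19) c1=(389.80, 357.92) c2=(389.83, 239.06) c3=(238.41, 226.25)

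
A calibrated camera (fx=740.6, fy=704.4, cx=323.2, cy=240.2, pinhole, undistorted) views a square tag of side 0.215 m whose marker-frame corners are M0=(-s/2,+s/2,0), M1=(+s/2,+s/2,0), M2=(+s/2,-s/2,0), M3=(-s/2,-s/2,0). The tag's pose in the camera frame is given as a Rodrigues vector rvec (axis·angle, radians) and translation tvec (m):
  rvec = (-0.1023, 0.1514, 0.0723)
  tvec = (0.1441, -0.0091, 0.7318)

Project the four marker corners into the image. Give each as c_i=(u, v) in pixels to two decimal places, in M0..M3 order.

c0=(352.86, 326.74) c1=(576.98, 344.58) c2=(587.20, 134.51) c3=(368.75, 126.33)

Intrinsics K: fx=740.6, fy=704.4, cx=323.2, cy=240.2
Marker side s = 0.215 m; corners in marker frame (Z=0):
  M0 = (-0.1075, +0.1075, 0)
  M1 = (+0.1075, +0.1075, 0)
  M2 = (+0.1075, -0.1075, 0)
  M3 = (-0.1075, -0.1075, 0)
rvec = (-0.1023, 0.1514, 0.0723), |rvec| = θ = 0.19651 rad = 11.259°
Rodrigues: sinθ=0.19524, 1−cosθ=0.01925; R = I + sinθ·[k]× + (1−cosθ)·[k]×²:
    [+0.98597 -0.07955 +0.14674]
    [+0.06412 +0.99218 +0.10710]
    [-0.15411 -0.09619 +0.98336]
t = (0.1441, -0.0091, 0.7318) m
M0: Pc = R·M0+t = (+0.02956, +0.09067, +0.73803); u = 740.6·(+0.02956)/0.73803 + 323.2 = 352.8591, v = 704.4·(+0.09067)/0.73803 + 240.2 = 326.7356
M1: Pc = R·M1+t = (+0.24154, +0.10445, +0.70489); u = 740.6·(+0.24154)/0.70489 + 323.2 = 576.9752, v = 704.4·(+0.10445)/0.70489 + 240.2 = 344.5787
M2: Pc = R·M2+t = (+0.25864, -0.10887, +0.72557); u = 740.6·(+0.25864)/0.72557 + 323.2 = 587.2007, v = 704.4·(-0.10887)/0.72557 + 240.2 = 134.5101
M3: Pc = R·M3+t = (+0.04666, -0.12265, +0.75871); u = 740.6·(+0.04666)/0.75871 + 323.2 = 368.7467, v = 704.4·(-0.12265)/0.75871 + 240.2 = 126.3275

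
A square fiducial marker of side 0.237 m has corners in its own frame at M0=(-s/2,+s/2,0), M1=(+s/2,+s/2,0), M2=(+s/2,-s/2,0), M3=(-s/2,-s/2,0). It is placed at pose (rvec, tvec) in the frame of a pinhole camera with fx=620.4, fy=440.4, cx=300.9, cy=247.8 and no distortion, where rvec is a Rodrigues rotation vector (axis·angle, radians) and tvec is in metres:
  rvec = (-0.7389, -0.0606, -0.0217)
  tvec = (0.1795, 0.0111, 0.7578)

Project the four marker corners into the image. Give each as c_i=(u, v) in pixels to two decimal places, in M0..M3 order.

c0=(362.05, 312.47) c1=(574.77, 311.31) c2=(515.96, 208.04) c3=(343.03, 207.12)

Intrinsics K: fx=620.4, fy=440.4, cx=300.9, cy=247.8
Marker side s = 0.237 m; corners in marker frame (Z=0):
  M0 = (-0.1185, +0.1185, 0)
  M1 = (+0.1185, +0.1185, 0)
  M2 = (+0.1185, -0.1185, 0)
  M3 = (-0.1185, -0.1185, 0)
rvec = (-0.7389, -0.0606, -0.0217), |rvec| = θ = 0.74170 rad = 42.496°
Rodrigues: sinθ=0.67554, 1−cosθ=0.26268; R = I + sinθ·[k]× + (1−cosθ)·[k]×²:
    [+0.99802 +0.04115 -0.04754]
    [+0.00162 +0.73908 +0.67362]
    [+0.06285 -0.67236 +0.73755]
t = (0.1795, 0.0111, 0.7578) m
M0: Pc = R·M0+t = (+0.06611, +0.09849, +0.67068); u = 620.4·(+0.06611)/0.67068 + 300.9 = 362.0542, v = 440.4·(+0.09849)/0.67068 + 247.8 = 312.4727
M1: Pc = R·M1+t = (+0.30264, +0.09887, +0.68557); u = 620.4·(+0.30264)/0.68557 + 300.9 = 574.7713, v = 440.4·(+0.09887)/0.68557 + 247.8 = 311.3137
M2: Pc = R·M2+t = (+0.29289, -0.07629, +0.84492); u = 620.4·(+0.29289)/0.84492 + 300.9 = 515.9597, v = 440.4·(-0.07629)/0.84492 + 247.8 = 208.0359
M3: Pc = R·M3+t = (+0.05636, -0.07667, +0.83003); u = 620.4·(+0.05636)/0.83003 + 300.9 = 343.0251, v = 440.4·(-0.07667)/0.83003 + 247.8 = 207.1190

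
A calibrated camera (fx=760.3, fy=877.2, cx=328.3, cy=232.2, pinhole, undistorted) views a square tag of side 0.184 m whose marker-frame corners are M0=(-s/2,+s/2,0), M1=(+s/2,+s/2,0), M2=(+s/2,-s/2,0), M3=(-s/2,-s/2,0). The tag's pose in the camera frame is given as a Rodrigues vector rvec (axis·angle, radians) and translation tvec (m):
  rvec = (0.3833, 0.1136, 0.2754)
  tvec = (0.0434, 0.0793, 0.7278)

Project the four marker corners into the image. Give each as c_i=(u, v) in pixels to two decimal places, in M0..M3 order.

c0=(262.02, 386.24) c1=(437.66, 449.32) c2=(498.44, 262.41) c3=(304.10, 195.78)

Intrinsics K: fx=760.3, fy=877.2, cx=328.3, cy=232.2
Marker side s = 0.184 m; corners in marker frame (Z=0):
  M0 = (-0.0920, +0.0920, 0)
  M1 = (+0.0920, +0.0920, 0)
  M2 = (+0.0920, -0.0920, 0)
  M3 = (-0.0920, -0.0920, 0)
rvec = (0.3833, 0.1136, 0.2754), |rvec| = θ = 0.48546 rad = 27.815°
Rodrigues: sinθ=0.46661, 1−cosθ=0.11554; R = I + sinθ·[k]× + (1−cosθ)·[k]×²:
    [+0.95649 -0.24336 +0.16094]
    [+0.28606 +0.89079 -0.35308]
    [-0.05744 +0.38376 +0.92165]
t = (0.0434, 0.0793, 0.7278) m
M0: Pc = R·M0+t = (-0.06699, +0.13494, +0.76839); u = 760.3·(-0.06699)/0.76839 + 328.3 = 262.0189, v = 877.2·(+0.13494)/0.76839 + 232.2 = 386.2432
M1: Pc = R·M1+t = (+0.10901, +0.18757, +0.75782); u = 760.3·(+0.10901)/0.75782 + 328.3 = 437.6642, v = 877.2·(+0.18757)/0.75782 + 232.2 = 449.3173
M2: Pc = R·M2+t = (+0.15379, +0.02366, +0.68721); u = 760.3·(+0.15379)/0.68721 + 328.3 = 498.4428, v = 877.2·(+0.02366)/0.68721 + 232.2 = 262.4072
M3: Pc = R·M3+t = (-0.02221, -0.02897, +0.69778); u = 760.3·(-0.02221)/0.69778 + 328.3 = 304.1025, v = 877.2·(-0.02897)/0.69778 + 232.2 = 195.7812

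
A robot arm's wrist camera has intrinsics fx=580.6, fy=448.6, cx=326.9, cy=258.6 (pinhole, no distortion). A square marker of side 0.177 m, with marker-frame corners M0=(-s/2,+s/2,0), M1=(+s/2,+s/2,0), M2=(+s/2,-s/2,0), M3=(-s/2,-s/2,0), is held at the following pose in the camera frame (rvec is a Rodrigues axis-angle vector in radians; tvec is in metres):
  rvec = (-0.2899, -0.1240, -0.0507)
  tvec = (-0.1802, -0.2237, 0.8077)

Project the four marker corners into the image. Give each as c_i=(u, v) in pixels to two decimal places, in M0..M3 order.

Intrinsics K: fx=580.6, fy=448.6, cx=326.9, cy=258.6
Marker side s = 0.177 m; corners in marker frame (Z=0):
  M0 = (-0.0885, +0.0885, 0)
  M1 = (+0.0885, +0.0885, 0)
  M2 = (+0.0885, -0.0885, 0)
  M3 = (-0.0885, -0.0885, 0)
rvec = (-0.2899, -0.1240, -0.0507), |rvec| = θ = 0.31936 rad = 18.298°
Rodrigues: sinθ=0.31396, 1−cosθ=0.05056; R = I + sinθ·[k]× + (1−cosθ)·[k]×²:
    [+0.99110 +0.06766 -0.11462]
    [-0.03202 +0.95706 +0.28811]
    [+0.12919 -0.28188 +0.95071]
t = (-0.1802, -0.2237, 0.8077) m
M0: Pc = R·M0+t = (-0.26192, -0.13617, +0.77132); u = 580.6·(-0.26192)/0.77132 + 326.9 = 129.7403, v = 448.6·(-0.13617)/0.77132 + 258.6 = 179.4057
M1: Pc = R·M1+t = (-0.08650, -0.14183, +0.79419); u = 580.6·(-0.08650)/0.79419 + 326.9 = 263.6638, v = 448.6·(-0.14183)/0.79419 + 258.6 = 178.4844
M2: Pc = R·M2+t = (-0.09848, -0.31123, +0.84408); u = 580.6·(-0.09848)/0.84408 + 326.9 = 259.1635, v = 448.6·(-0.31123)/0.84408 + 258.6 = 93.1897
M3: Pc = R·M3+t = (-0.27390, -0.30557, +0.82121); u = 580.6·(-0.27390)/0.82121 + 326.9 = 133.2513, v = 448.6·(-0.30557)/0.82121 + 258.6 = 91.6800

c0=(129.74, 179.41) c1=(263.66, 178.48) c2=(259.16, 93.19) c3=(133.25, 91.68)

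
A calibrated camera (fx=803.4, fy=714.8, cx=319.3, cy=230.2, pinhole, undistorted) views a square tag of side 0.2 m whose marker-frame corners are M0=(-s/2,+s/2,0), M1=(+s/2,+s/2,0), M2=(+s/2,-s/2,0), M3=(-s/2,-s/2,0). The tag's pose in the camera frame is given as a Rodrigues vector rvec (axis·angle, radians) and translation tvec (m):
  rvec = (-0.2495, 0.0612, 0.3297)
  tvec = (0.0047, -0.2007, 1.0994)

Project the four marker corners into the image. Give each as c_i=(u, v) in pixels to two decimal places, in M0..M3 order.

c0=(228.67, 137.81) c1=(369.33, 178.00) c2=(414.56, 62.52) c3=(278.88, 26.01)

Intrinsics K: fx=803.4, fy=714.8, cx=319.3, cy=230.2
Marker side s = 0.2 m; corners in marker frame (Z=0):
  M0 = (-0.1000, +0.1000, 0)
  M1 = (+0.1000, +0.1000, 0)
  M2 = (+0.1000, -0.1000, 0)
  M3 = (-0.1000, -0.1000, 0)
rvec = (-0.2495, 0.0612, 0.3297), |rvec| = θ = 0.41797 rad = 23.948°
Rodrigues: sinθ=0.40590, 1−cosθ=0.08608; R = I + sinθ·[k]× + (1−cosθ)·[k]×²:
    [+0.94459 -0.32771 +0.01890]
    [+0.31266 +0.91576 +0.25224]
    [-0.09997 -0.23236 +0.96748]
t = (0.0047, -0.2007, 1.0994) m
M0: Pc = R·M0+t = (-0.12253, -0.14039, +1.08616); u = 803.4·(-0.12253)/1.08616 + 319.3 = 228.6685, v = 714.8·(-0.14039)/1.08616 + 230.2 = 137.8098
M1: Pc = R·M1+t = (+0.06639, -0.07786, +1.06617); u = 803.4·(+0.06639)/1.06617 + 319.3 = 369.3262, v = 714.8·(-0.07786)/1.06617 + 230.2 = 178.0010
M2: Pc = R·M2+t = (+0.13193, -0.26101, +1.11264); u = 803.4·(+0.13193)/1.11264 + 319.3 = 414.5622, v = 714.8·(-0.26101)/1.11264 + 230.2 = 62.5175
M3: Pc = R·M3+t = (-0.05699, -0.32354, +1.13263); u = 803.4·(-0.05699)/1.13263 + 319.3 = 278.8771, v = 714.8·(-0.32354)/1.13263 + 230.2 = 26.0138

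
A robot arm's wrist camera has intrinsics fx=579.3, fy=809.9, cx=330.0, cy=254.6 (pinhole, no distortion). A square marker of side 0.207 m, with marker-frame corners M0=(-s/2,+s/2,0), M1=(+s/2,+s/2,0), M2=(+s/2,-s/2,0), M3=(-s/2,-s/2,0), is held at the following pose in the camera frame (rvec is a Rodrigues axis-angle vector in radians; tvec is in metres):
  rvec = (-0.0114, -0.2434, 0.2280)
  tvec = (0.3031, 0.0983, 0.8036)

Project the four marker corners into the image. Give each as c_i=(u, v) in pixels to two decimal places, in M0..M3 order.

c0=(466.25, 438.34) c1=(595.60, 473.18) c2=(625.09, 274.82) c3=(498.92, 227.88)

Intrinsics K: fx=579.3, fy=809.9, cx=330.0, cy=254.6
Marker side s = 0.207 m; corners in marker frame (Z=0):
  M0 = (-0.1035, +0.1035, 0)
  M1 = (+0.1035, +0.1035, 0)
  M2 = (+0.1035, -0.1035, 0)
  M3 = (-0.1035, -0.1035, 0)
rvec = (-0.0114, -0.2434, 0.2280), |rvec| = θ = 0.33370 rad = 19.120°
Rodrigues: sinθ=0.32754, 1−cosθ=0.05516; R = I + sinθ·[k]× + (1−cosθ)·[k]×²:
    [+0.94490 -0.22242 -0.24020]
    [+0.22517 +0.97418 -0.01630]
    [+0.23762 -0.03868 +0.97059]
t = (0.3031, 0.0983, 0.8036) m
M0: Pc = R·M0+t = (+0.18228, +0.17582, +0.77500); u = 579.3·(+0.18228)/0.77500 + 330.0 = 466.2528, v = 809.9·(+0.17582)/0.77500 + 254.6 = 438.3403
M1: Pc = R·M1+t = (+0.37788, +0.22243, +0.82419); u = 579.3·(+0.37788)/0.82419 + 330.0 = 595.5990, v = 809.9·(+0.22243)/0.82419 + 254.6 = 473.1761
M2: Pc = R·M2+t = (+0.42392, +0.02078, +0.83220); u = 579.3·(+0.42392)/0.83220 + 330.0 = 625.0928, v = 809.9·(+0.02078)/0.83220 + 254.6 = 274.8200
M3: Pc = R·M3+t = (+0.22832, -0.02583, +0.78301); u = 579.3·(+0.22832)/0.78301 + 330.0 = 498.9219, v = 809.9·(-0.02583)/0.78301 + 254.6 = 227.8801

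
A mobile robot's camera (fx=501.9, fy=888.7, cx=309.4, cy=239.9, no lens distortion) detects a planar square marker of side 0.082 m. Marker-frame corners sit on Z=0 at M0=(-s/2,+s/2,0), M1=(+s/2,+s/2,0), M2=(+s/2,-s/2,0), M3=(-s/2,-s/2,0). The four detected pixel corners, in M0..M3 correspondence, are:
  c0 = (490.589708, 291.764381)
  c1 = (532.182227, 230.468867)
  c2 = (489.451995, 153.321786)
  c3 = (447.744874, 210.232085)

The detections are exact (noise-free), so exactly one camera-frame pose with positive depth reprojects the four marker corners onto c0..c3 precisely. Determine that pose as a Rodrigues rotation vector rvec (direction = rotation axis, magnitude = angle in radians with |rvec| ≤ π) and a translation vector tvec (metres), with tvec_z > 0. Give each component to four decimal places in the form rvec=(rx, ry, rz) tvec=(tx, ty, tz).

rvec=(-0.3410, -0.1810, -0.6458) tvec=(0.2448, -0.0150, 0.6804)

Intrinsics K: fx=501.9, fy=888.7, cx=309.4, cy=239.9
Marker side s = 0.082 m; corners in marker frame (Z=0):
  M0 = (-0.0410, +0.0410, 0)
  M1 = (+0.0410, +0.0410, 0)
  M2 = (+0.0410, -0.0410, 0)
  M3 = (-0.0410, -0.0410, 0)
Detected image corners:
  c0 = (490.589708, 291.764381) px
  c1 = (532.182227, 230.468867) px
  c2 = (489.451995, 153.321786) px
  c3 = (447.744874, 210.232085) px
Planar DLT: solve 8×8 A·h = b for H (H[2,2]=1):
  H  [+701.96829 +338.89663 +490.00291]
  H  [-632.66681 +884.46731 +220.35991]
  H  [+0.39599 -0.37325 +1.00000]
B = K⁻¹H; ‖b₁‖=1.469739, ‖b₂‖=1.469739; λ = 2/(‖b₁‖+‖b₂‖) = 0.680393, sign → tz>0 ⇒ λ=+0.680393
r₁ = λ·B[:,0] = (+0.78552,-0.55710,+0.26943); r₂ = λ·B[:,1] = (+0.61597,+0.74571,-0.25396)
r₃ = r₁×r₂ = (-0.05943,+0.36545,+0.92893); SVD([r₁ r₂ r₃]) → R = UVᵀ:
  R  [+0.78552 +0.61597 -0.05943]
  R  [-0.55710 +0.74571 +0.36545]
  R  [+0.26943 -0.25396 +0.92893]
t = (+0.24483, -0.01496, +0.68039) m
tr R = 2.460159; θ = arccos((tr R − 1)/2) = 0.752358 rad = 43.107°
axis k = ((R−Rᵀ)₃₂, (R−Rᵀ)₁₃, (R−Rᵀ)₂₁) / (2 sinθ) = (-0.453208, -0.240622, -0.858314)
rvec = θ·k = (-0.340975, -0.181034, -0.645760)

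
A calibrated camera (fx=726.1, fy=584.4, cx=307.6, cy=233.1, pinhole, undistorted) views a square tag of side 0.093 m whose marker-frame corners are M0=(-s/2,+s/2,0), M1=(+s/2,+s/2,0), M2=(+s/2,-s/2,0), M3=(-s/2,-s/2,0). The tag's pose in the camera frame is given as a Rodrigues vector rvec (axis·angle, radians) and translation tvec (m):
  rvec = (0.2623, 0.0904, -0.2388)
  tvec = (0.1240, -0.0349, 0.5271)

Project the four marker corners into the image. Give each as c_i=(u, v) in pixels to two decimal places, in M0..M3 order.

Intrinsics K: fx=726.1, fy=584.4, cx=307.6, cy=233.1
Marker side s = 0.093 m; corners in marker frame (Z=0):
  M0 = (-0.0465, +0.0465, 0)
  M1 = (+0.0465, +0.0465, 0)
  M2 = (+0.0465, -0.0465, 0)
  M3 = (-0.0465, -0.0465, 0)
rvec = (0.2623, 0.0904, -0.2388), |rvec| = θ = 0.36606 rad = 20.974°
Rodrigues: sinθ=0.35794, 1−cosθ=0.06625; R = I + sinθ·[k]× + (1−cosθ)·[k]×²:
    [+0.96776 +0.24523 +0.05742]
    [-0.22178 +0.93779 -0.26715]
    [-0.11937 +0.24581 +0.96194]
t = (0.1240, -0.0349, 0.5271) m
M0: Pc = R·M0+t = (+0.09040, +0.01902, +0.54408); u = 726.1·(+0.09040)/0.54408 + 307.6 = 428.2456, v = 584.4·(+0.01902)/0.54408 + 233.1 = 253.5292
M1: Pc = R·M1+t = (+0.18040, -0.00161, +0.53298); u = 726.1·(+0.18040)/0.53298 + 307.6 = 553.3719, v = 584.4·(-0.00161)/0.53298 + 233.1 = 231.3395
M2: Pc = R·M2+t = (+0.15760, -0.08882, +0.51012); u = 726.1·(+0.15760)/0.51012 + 307.6 = 531.9237, v = 584.4·(-0.08882)/0.51012 + 233.1 = 131.3469
M3: Pc = R·M3+t = (+0.06760, -0.06819, +0.52122); u = 726.1·(+0.06760)/0.52122 + 307.6 = 401.7663, v = 584.4·(-0.06819)/0.52122 + 233.1 = 156.6395

c0=(428.25, 253.53) c1=(553.37, 231.34) c2=(531.92, 131.35) c3=(401.77, 156.64)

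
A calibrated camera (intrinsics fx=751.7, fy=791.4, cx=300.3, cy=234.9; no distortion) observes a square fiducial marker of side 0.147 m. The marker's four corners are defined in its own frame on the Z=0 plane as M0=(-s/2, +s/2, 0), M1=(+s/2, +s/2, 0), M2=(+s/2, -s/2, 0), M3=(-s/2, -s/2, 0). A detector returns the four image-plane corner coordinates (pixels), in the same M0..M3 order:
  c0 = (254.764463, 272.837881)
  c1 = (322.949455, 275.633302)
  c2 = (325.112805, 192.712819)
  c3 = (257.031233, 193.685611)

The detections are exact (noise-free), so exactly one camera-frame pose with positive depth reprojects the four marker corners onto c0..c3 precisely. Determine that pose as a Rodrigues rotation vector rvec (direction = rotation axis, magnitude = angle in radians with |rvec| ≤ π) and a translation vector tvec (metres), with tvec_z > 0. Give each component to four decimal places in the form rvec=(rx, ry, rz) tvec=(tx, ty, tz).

rvec=(-0.0357, 0.4706, 0.0209) tvec=(-0.0212, -0.0023, 1.4351)

Intrinsics K: fx=751.7, fy=791.4, cx=300.3, cy=234.9
Marker side s = 0.147 m; corners in marker frame (Z=0):
  M0 = (-0.0735, +0.0735, 0)
  M1 = (+0.0735, +0.0735, 0)
  M2 = (+0.0735, -0.0735, 0)
  M3 = (-0.0735, -0.0735, 0)
Detected image corners:
  c0 = (254.764463, 272.837881) px
  c1 = (322.949455, 275.633302) px
  c2 = (325.112805, 192.712819) px
  c3 = (257.031233, 193.685611) px
Planar DLT: solve 8×8 A·h = b for H (H[2,2]=1):
  H  [+371.83438 -21.05058 +289.17469]
  H  [-67.69728 +546.15494 +233.64546]
  H  [-0.31610 -0.02060 +1.00000]
B = K⁻¹H; ‖b₁‖=0.696813, ‖b₂‖=0.696813; λ = 2/(‖b₁‖+‖b₂‖) = 1.435105, sign → tz>0 ⇒ λ=+1.435105
r₁ = λ·B[:,0] = (+0.89111,+0.01188,-0.45363); r₂ = λ·B[:,1] = (-0.02838,+0.99916,-0.02957)
r₃ = r₁×r₂ = (+0.45290,+0.03922,+0.89070); SVD([r₁ r₂ r₃]) → R = UVᵀ:
  R  [+0.89111 -0.02838 +0.45290]
  R  [+0.01188 +0.99916 +0.03922]
  R  [-0.45363 -0.02957 +0.89070]
t = (-0.02124, -0.00227, +1.43511) m
tr R = 2.780968; θ = arccos((tr R − 1)/2) = 0.472388 rad = 27.066°
axis k = ((R−Rᵀ)₃₂, (R−Rᵀ)₁₃, (R−Rᵀ)₂₁) / (2 sinθ) = (-0.075587, +0.996157, +0.044242)
rvec = θ·k = (-0.035706, +0.470573, +0.020899)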